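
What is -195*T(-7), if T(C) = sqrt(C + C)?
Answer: -195*I*sqrt(14) ≈ -729.62*I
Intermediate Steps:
T(C) = sqrt(2)*sqrt(C) (T(C) = sqrt(2*C) = sqrt(2)*sqrt(C))
-195*T(-7) = -195*sqrt(2)*sqrt(-7) = -195*sqrt(2)*I*sqrt(7) = -195*I*sqrt(14)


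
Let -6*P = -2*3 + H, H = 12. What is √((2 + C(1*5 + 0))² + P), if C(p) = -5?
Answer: 2*√2 ≈ 2.8284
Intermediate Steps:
P = -1 (P = -(-2*3 + 12)/6 = -(-6 + 12)/6 = -⅙*6 = -1)
√((2 + C(1*5 + 0))² + P) = √((2 - 5)² - 1) = √((-3)² - 1) = √(9 - 1) = √8 = 2*√2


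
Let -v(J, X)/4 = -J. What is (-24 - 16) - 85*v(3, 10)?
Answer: -1060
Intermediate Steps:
v(J, X) = 4*J (v(J, X) = -(-4)*J = 4*J)
(-24 - 16) - 85*v(3, 10) = (-24 - 16) - 340*3 = -40 - 85*12 = -40 - 1020 = -1060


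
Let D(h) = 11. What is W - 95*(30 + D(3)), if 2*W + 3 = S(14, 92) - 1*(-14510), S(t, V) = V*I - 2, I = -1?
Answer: 6623/2 ≈ 3311.5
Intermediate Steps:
S(t, V) = -2 - V (S(t, V) = V*(-1) - 2 = -V - 2 = -2 - V)
W = 14413/2 (W = -3/2 + ((-2 - 1*92) - 1*(-14510))/2 = -3/2 + ((-2 - 92) + 14510)/2 = -3/2 + (-94 + 14510)/2 = -3/2 + (½)*14416 = -3/2 + 7208 = 14413/2 ≈ 7206.5)
W - 95*(30 + D(3)) = 14413/2 - 95*(30 + 11) = 14413/2 - 95*41 = 14413/2 - 1*3895 = 14413/2 - 3895 = 6623/2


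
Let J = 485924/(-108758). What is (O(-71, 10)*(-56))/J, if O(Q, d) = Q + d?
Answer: -92879332/121481 ≈ -764.56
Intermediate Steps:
J = -242962/54379 (J = 485924*(-1/108758) = -242962/54379 ≈ -4.4679)
(O(-71, 10)*(-56))/J = ((-71 + 10)*(-56))/(-242962/54379) = -61*(-56)*(-54379/242962) = 3416*(-54379/242962) = -92879332/121481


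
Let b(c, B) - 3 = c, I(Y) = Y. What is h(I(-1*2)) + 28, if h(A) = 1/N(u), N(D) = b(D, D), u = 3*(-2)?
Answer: 83/3 ≈ 27.667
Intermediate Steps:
b(c, B) = 3 + c
u = -6
N(D) = 3 + D
h(A) = -⅓ (h(A) = 1/(3 - 6) = 1/(-3) = -⅓)
h(I(-1*2)) + 28 = -⅓ + 28 = 83/3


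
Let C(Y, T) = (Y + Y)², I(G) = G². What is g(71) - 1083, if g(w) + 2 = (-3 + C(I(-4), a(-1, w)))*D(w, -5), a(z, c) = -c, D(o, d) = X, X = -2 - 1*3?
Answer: -6190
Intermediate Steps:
X = -5 (X = -2 - 3 = -5)
D(o, d) = -5
C(Y, T) = 4*Y² (C(Y, T) = (2*Y)² = 4*Y²)
g(w) = -5107 (g(w) = -2 + (-3 + 4*((-4)²)²)*(-5) = -2 + (-3 + 4*16²)*(-5) = -2 + (-3 + 4*256)*(-5) = -2 + (-3 + 1024)*(-5) = -2 + 1021*(-5) = -2 - 5105 = -5107)
g(71) - 1083 = -5107 - 1083 = -6190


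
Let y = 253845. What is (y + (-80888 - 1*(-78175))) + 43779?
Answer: 294911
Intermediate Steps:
(y + (-80888 - 1*(-78175))) + 43779 = (253845 + (-80888 - 1*(-78175))) + 43779 = (253845 + (-80888 + 78175)) + 43779 = (253845 - 2713) + 43779 = 251132 + 43779 = 294911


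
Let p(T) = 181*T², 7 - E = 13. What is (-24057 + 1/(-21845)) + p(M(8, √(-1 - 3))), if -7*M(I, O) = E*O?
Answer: -26320101214/1070405 ≈ -24589.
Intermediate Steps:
E = -6 (E = 7 - 1*13 = 7 - 13 = -6)
M(I, O) = 6*O/7 (M(I, O) = -(-6)*O/7 = 6*O/7)
(-24057 + 1/(-21845)) + p(M(8, √(-1 - 3))) = (-24057 + 1/(-21845)) + 181*(6*√(-1 - 3)/7)² = (-24057 - 1/21845) + 181*(6*√(-4)/7)² = -525525166/21845 + 181*(6*(2*I)/7)² = -525525166/21845 + 181*(12*I/7)² = -525525166/21845 + 181*(-144/49) = -525525166/21845 - 26064/49 = -26320101214/1070405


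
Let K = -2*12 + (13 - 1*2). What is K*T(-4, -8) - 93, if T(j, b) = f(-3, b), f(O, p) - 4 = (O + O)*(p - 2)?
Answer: -925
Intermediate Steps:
f(O, p) = 4 + 2*O*(-2 + p) (f(O, p) = 4 + (O + O)*(p - 2) = 4 + (2*O)*(-2 + p) = 4 + 2*O*(-2 + p))
T(j, b) = 16 - 6*b (T(j, b) = 4 - 4*(-3) + 2*(-3)*b = 4 + 12 - 6*b = 16 - 6*b)
K = -13 (K = -24 + (13 - 2) = -24 + 11 = -13)
K*T(-4, -8) - 93 = -13*(16 - 6*(-8)) - 93 = -13*(16 + 48) - 93 = -13*64 - 93 = -832 - 93 = -925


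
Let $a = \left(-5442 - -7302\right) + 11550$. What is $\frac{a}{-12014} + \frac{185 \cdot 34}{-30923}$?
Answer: $- \frac{14418985}{10926733} \approx -1.3196$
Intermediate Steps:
$a = 13410$ ($a = \left(-5442 + 7302\right) + 11550 = 1860 + 11550 = 13410$)
$\frac{a}{-12014} + \frac{185 \cdot 34}{-30923} = \frac{13410}{-12014} + \frac{185 \cdot 34}{-30923} = 13410 \left(- \frac{1}{12014}\right) + 6290 \left(- \frac{1}{30923}\right) = - \frac{6705}{6007} - \frac{370}{1819} = - \frac{14418985}{10926733}$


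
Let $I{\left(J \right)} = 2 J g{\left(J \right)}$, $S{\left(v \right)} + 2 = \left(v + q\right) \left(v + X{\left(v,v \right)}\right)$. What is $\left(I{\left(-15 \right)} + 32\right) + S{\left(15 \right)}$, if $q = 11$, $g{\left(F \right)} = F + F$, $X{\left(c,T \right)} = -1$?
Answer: $1294$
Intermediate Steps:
$g{\left(F \right)} = 2 F$
$S{\left(v \right)} = -2 + \left(-1 + v\right) \left(11 + v\right)$ ($S{\left(v \right)} = -2 + \left(v + 11\right) \left(v - 1\right) = -2 + \left(11 + v\right) \left(-1 + v\right) = -2 + \left(-1 + v\right) \left(11 + v\right)$)
$I{\left(J \right)} = 4 J^{2}$ ($I{\left(J \right)} = 2 J 2 J = 4 J^{2}$)
$\left(I{\left(-15 \right)} + 32\right) + S{\left(15 \right)} = \left(4 \left(-15\right)^{2} + 32\right) + \left(-13 + 15^{2} + 10 \cdot 15\right) = \left(4 \cdot 225 + 32\right) + \left(-13 + 225 + 150\right) = \left(900 + 32\right) + 362 = 932 + 362 = 1294$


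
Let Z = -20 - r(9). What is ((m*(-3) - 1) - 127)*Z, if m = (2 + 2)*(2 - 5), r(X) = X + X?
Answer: 3496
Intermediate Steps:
r(X) = 2*X
Z = -38 (Z = -20 - 2*9 = -20 - 1*18 = -20 - 18 = -38)
m = -12 (m = 4*(-3) = -12)
((m*(-3) - 1) - 127)*Z = ((-12*(-3) - 1) - 127)*(-38) = ((36 - 1) - 127)*(-38) = (35 - 127)*(-38) = -92*(-38) = 3496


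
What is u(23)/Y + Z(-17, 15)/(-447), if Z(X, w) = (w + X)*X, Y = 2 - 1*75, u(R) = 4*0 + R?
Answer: -12763/32631 ≈ -0.39113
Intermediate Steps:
u(R) = R (u(R) = 0 + R = R)
Y = -73 (Y = 2 - 75 = -73)
Z(X, w) = X*(X + w) (Z(X, w) = (X + w)*X = X*(X + w))
u(23)/Y + Z(-17, 15)/(-447) = 23/(-73) - 17*(-17 + 15)/(-447) = 23*(-1/73) - 17*(-2)*(-1/447) = -23/73 + 34*(-1/447) = -23/73 - 34/447 = -12763/32631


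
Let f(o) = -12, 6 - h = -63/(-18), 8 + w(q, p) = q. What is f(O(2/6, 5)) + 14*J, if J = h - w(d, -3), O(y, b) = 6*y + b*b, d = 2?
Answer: 107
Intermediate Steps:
w(q, p) = -8 + q
h = 5/2 (h = 6 - (-63)/(-18) = 6 - (-63)*(-1)/18 = 6 - 1*7/2 = 6 - 7/2 = 5/2 ≈ 2.5000)
O(y, b) = b**2 + 6*y (O(y, b) = 6*y + b**2 = b**2 + 6*y)
J = 17/2 (J = 5/2 - (-8 + 2) = 5/2 - 1*(-6) = 5/2 + 6 = 17/2 ≈ 8.5000)
f(O(2/6, 5)) + 14*J = -12 + 14*(17/2) = -12 + 119 = 107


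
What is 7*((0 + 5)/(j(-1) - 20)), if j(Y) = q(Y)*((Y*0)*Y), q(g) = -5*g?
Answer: -7/4 ≈ -1.7500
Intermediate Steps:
j(Y) = 0 (j(Y) = (-5*Y)*((Y*0)*Y) = (-5*Y)*(0*Y) = -5*Y*0 = 0)
7*((0 + 5)/(j(-1) - 20)) = 7*((0 + 5)/(0 - 20)) = 7*(5/(-20)) = 7*(5*(-1/20)) = 7*(-¼) = -7/4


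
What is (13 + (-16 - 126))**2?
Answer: 16641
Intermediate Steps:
(13 + (-16 - 126))**2 = (13 - 142)**2 = (-129)**2 = 16641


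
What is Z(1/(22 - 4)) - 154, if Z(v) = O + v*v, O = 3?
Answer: -48923/324 ≈ -151.00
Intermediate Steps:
Z(v) = 3 + v**2 (Z(v) = 3 + v*v = 3 + v**2)
Z(1/(22 - 4)) - 154 = (3 + (1/(22 - 4))**2) - 154 = (3 + (1/18)**2) - 154 = (3 + 1/324) - 154 = 973/324 - 154 = -48923/324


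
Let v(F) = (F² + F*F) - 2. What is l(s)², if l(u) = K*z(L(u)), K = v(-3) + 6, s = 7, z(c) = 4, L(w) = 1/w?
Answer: 7744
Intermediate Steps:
v(F) = -2 + 2*F² (v(F) = (F² + F²) - 2 = 2*F² - 2 = -2 + 2*F²)
K = 22 (K = (-2 + 2*(-3)²) + 6 = (-2 + 2*9) + 6 = (-2 + 18) + 6 = 16 + 6 = 22)
l(u) = 88 (l(u) = 22*4 = 88)
l(s)² = 88² = 7744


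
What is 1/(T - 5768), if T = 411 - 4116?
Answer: -1/9473 ≈ -0.00010556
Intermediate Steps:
T = -3705
1/(T - 5768) = 1/(-3705 - 5768) = 1/(-9473) = -1/9473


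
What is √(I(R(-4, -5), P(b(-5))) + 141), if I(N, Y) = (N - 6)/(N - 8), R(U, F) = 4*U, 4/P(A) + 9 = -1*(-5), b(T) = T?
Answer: √5109/6 ≈ 11.913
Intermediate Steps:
P(A) = -1 (P(A) = 4/(-9 - 1*(-5)) = 4/(-9 + 5) = 4/(-4) = 4*(-¼) = -1)
I(N, Y) = (-6 + N)/(-8 + N)
√(I(R(-4, -5), P(b(-5))) + 141) = √((-6 + 4*(-4))/(-8 + 4*(-4)) + 141) = √((-6 - 16)/(-8 - 16) + 141) = √(-22/(-24) + 141) = √(-1/24*(-22) + 141) = √(11/12 + 141) = √(1703/12) = √5109/6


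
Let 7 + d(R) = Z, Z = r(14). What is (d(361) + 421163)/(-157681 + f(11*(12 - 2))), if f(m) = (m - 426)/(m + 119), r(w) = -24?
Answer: -96439228/36109265 ≈ -2.6708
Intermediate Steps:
Z = -24
d(R) = -31 (d(R) = -7 - 24 = -31)
f(m) = (-426 + m)/(119 + m)
(d(361) + 421163)/(-157681 + f(11*(12 - 2))) = (-31 + 421163)/(-157681 + (-426 + 11*(12 - 2))/(119 + 11*(12 - 2))) = 421132/(-157681 + (-426 + 11*10)/(119 + 11*10)) = 421132/(-157681 + (-426 + 110)/(119 + 110)) = 421132/(-157681 - 316/229) = 421132/(-36109265/229) = 421132*(-229/36109265) = -96439228/36109265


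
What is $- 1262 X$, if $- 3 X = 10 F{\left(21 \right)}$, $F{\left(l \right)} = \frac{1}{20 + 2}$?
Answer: $\frac{6310}{33} \approx 191.21$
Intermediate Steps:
$F{\left(l \right)} = \frac{1}{22}$
$X = - \frac{5}{33}$ ($X = - \frac{10 \cdot \frac{1}{22}}{3} = \left(- \frac{1}{3}\right) \frac{5}{11} = - \frac{5}{33} \approx -0.15152$)
$- 1262 X = \left(-1262\right) \left(- \frac{5}{33}\right) = \frac{6310}{33}$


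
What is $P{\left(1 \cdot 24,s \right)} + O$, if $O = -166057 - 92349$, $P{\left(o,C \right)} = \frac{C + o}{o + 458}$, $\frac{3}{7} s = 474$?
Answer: $- \frac{62275281}{241} \approx -2.584 \cdot 10^{5}$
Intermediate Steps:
$s = 1106$ ($s = \frac{7}{3} \cdot 474 = 1106$)
$P{\left(o,C \right)} = \frac{C + o}{458 + o}$
$O = -258406$
$P{\left(1 \cdot 24,s \right)} + O = \frac{1106 + 1 \cdot 24}{458 + 1 \cdot 24} - 258406 = \frac{1106 + 24}{458 + 24} - 258406 = \frac{1}{482} \cdot 1130 - 258406 = \frac{565}{241} - 258406 = - \frac{62275281}{241}$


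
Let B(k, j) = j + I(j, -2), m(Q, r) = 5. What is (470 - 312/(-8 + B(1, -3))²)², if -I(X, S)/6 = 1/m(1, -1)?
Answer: 3031324744900/13845841 ≈ 2.1893e+5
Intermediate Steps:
I(X, S) = -6/5
B(k, j) = -6/5 + j (B(k, j) = j - 6/5 = -6/5 + j)
(470 - 312/(-8 + B(1, -3))²)² = (470 - 312/(-8 + (-6/5 - 3))²)² = (470 - 312/(-8 - 21/5)²)² = (470 - 312/((-61/5)²))² = (470 - 312/3721/25)² = (470 - 312*25/3721)² = (470 - 7800/3721)² = (1741070/3721)² = 3031324744900/13845841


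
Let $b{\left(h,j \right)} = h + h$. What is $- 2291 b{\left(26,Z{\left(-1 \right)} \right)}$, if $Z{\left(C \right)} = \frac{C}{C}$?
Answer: $-119132$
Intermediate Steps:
$Z{\left(C \right)} = 1$
$b{\left(h,j \right)} = 2 h$
$- 2291 b{\left(26,Z{\left(-1 \right)} \right)} = - 2291 \cdot 2 \cdot 26 = \left(-2291\right) 52 = -119132$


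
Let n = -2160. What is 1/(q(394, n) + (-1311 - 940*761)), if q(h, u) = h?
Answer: -1/716257 ≈ -1.3961e-6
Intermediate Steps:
1/(q(394, n) + (-1311 - 940*761)) = 1/(394 + (-1311 - 940*761)) = 1/(394 + (-1311 - 715340)) = 1/(394 - 716651) = 1/(-716257) = -1/716257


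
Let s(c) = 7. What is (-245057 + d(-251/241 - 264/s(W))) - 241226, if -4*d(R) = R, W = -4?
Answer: -3281372303/6748 ≈ -4.8627e+5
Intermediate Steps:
d(R) = -R/4
(-245057 + d(-251/241 - 264/s(W))) - 241226 = (-245057 - (-251/241 - 264/7)/4) - 241226 = (-245057 - ¼*(-65381/1687)) - 241226 = (-245057 + 65381/6748) - 241226 = -1653579255/6748 - 241226 = -3281372303/6748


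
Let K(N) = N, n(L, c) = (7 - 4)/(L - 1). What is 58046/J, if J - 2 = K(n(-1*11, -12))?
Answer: 232184/7 ≈ 33169.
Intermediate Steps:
n(L, c) = 3/(-1 + L)
J = 7/4 (J = 2 + 3/(-1 - 1*11) = 2 + 3/(-1 - 11) = 2 + 3/(-12) = 2 + 3*(-1/12) = 2 - ¼ = 7/4 ≈ 1.7500)
58046/J = 58046/(7/4) = 58046*(4/7) = 232184/7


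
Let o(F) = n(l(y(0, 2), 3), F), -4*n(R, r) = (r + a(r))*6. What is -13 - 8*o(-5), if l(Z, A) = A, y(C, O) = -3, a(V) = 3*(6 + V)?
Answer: -37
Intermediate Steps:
a(V) = 18 + 3*V
n(R, r) = -27 - 6*r (n(R, r) = -(r + (18 + 3*r))*6/4 = -(18 + 4*r)*6/4 = -(108 + 24*r)/4 = -27 - 6*r)
o(F) = -27 - 6*F
-13 - 8*o(-5) = -13 - 8*(-27 - 6*(-5)) = -13 - 8*(-27 + 30) = -13 - 8*3 = -13 - 24 = -37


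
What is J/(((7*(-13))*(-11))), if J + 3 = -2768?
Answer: -2771/1001 ≈ -2.7682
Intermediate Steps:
J = -2771 (J = -3 - 2768 = -2771)
J/(((7*(-13))*(-11))) = -2771/((7*(-13))*(-11)) = -2771/((-91*(-11))) = -2771/1001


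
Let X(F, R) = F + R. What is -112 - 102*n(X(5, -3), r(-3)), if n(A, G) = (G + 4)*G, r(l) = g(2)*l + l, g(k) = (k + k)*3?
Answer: -139342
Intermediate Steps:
g(k) = 6*k (g(k) = (2*k)*3 = 6*k)
r(l) = 13*l (r(l) = (6*2)*l + l = 12*l + l = 13*l)
n(A, G) = G*(4 + G) (n(A, G) = (4 + G)*G = G*(4 + G))
-112 - 102*n(X(5, -3), r(-3)) = -112 - 102*13*(-3)*(4 + 13*(-3)) = -112 - (-3978)*(4 - 39) = -112 - (-3978)*(-35) = -112 - 102*1365 = -112 - 139230 = -139342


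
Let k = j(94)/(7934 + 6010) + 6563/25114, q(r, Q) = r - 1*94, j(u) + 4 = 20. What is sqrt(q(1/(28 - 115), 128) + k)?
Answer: I*sqrt(179635961752082094)/43773702 ≈ 9.6824*I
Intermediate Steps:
j(u) = 16 (j(u) = -4 + 20 = 16)
q(r, Q) = -94 + r (q(r, Q) = r - 94 = -94 + r)
k = 11489537/43773702 (k = 16/(7934 + 6010) + 6563/25114 = 16/13944 + 6563*(1/25114) = 16*(1/13944) + 6563/25114 = 2/1743 + 6563/25114 = 11489537/43773702 ≈ 0.26248)
sqrt(q(1/(28 - 115), 128) + k) = sqrt((-94 + 1/(28 - 115)) + 11489537/43773702) = sqrt((-94 + 1/(-87)) + 11489537/43773702) = sqrt((-94 - 1/87) + 11489537/43773702) = sqrt(-8179/87 + 11489537/43773702) = sqrt(-4103741597/43773702) = I*sqrt(179635961752082094)/43773702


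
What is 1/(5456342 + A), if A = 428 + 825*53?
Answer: 1/5500495 ≈ 1.8180e-7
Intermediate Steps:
A = 44153 (A = 428 + 43725 = 44153)
1/(5456342 + A) = 1/(5456342 + 44153) = 1/5500495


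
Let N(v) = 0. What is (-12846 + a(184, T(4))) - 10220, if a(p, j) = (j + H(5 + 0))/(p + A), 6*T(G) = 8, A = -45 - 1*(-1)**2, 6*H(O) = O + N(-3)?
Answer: -19098635/828 ≈ -23066.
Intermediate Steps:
H(O) = O/6 (H(O) = (O + 0)/6 = O/6)
A = -46 (A = -45 - 1*1 = -45 - 1 = -46)
T(G) = 4/3 (T(G) = (1/6)*8 = 4/3)
a(p, j) = (5/6 + j)/(-46 + p) (a(p, j) = (j + (5 + 0)/6)/(p - 46) = (j + (1/6)*5)/(-46 + p) = (j + 5/6)/(-46 + p) = (5/6 + j)/(-46 + p))
(-12846 + a(184, T(4))) - 10220 = (-12846 + (5/6 + 4/3)/(-46 + 184)) - 10220 = (-12846 + (13/6)/138) - 10220 = (-12846 + (1/138)*(13/6)) - 10220 = (-12846 + 13/828) - 10220 = -10636475/828 - 10220 = -19098635/828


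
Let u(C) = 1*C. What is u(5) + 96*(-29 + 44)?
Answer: 1445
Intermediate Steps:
u(C) = C
u(5) + 96*(-29 + 44) = 5 + 96*(-29 + 44) = 5 + 96*15 = 5 + 1440 = 1445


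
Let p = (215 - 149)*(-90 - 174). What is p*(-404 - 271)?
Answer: 11761200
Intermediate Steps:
p = -17424 (p = 66*(-264) = -17424)
p*(-404 - 271) = -17424*(-404 - 271) = -17424*(-675) = 11761200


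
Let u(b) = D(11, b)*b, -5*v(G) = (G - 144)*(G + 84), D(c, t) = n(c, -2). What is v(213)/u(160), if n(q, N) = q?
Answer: -1863/800 ≈ -2.3288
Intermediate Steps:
D(c, t) = c
v(G) = -(-144 + G)*(84 + G)/5 (v(G) = -(G - 144)*(G + 84)/5 = -(-144 + G)*(84 + G)/5)
u(b) = 11*b
v(213)/u(160) = (12096/5 + 12*213 - 1/5*213**2)/((11*160)) = (12096/5 + 2556 - 1/5*45369)/1760 = (12096/5 + 2556 - 45369/5)*(1/1760) = -20493/5*1/1760 = -1863/800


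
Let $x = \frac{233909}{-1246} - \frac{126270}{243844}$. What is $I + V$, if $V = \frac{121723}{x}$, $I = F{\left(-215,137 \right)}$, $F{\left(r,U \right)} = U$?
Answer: $- \frac{3643423478970}{7149329827} \approx -509.62$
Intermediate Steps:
$I = 137$
$x = - \frac{7149329827}{37978703}$ ($x = 233909 \left(- \frac{1}{1246}\right) - \frac{63135}{121922} = - \frac{233909}{1246} - \frac{63135}{121922} = - \frac{7149329827}{37978703} \approx -188.25$)
$V = - \frac{4622881665269}{7149329827}$ ($V = \frac{121723}{- \frac{7149329827}{37978703}} = 121723 \left(- \frac{37978703}{7149329827}\right) = - \frac{4622881665269}{7149329827} \approx -646.62$)
$I + V = 137 - \frac{4622881665269}{7149329827} = - \frac{3643423478970}{7149329827}$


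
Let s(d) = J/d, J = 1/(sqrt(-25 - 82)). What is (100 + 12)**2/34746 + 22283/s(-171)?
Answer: 6272/17373 - 3810393*I*sqrt(107) ≈ 0.36102 - 3.9415e+7*I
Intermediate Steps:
J = -I*sqrt(107)/107 (J = 1/(sqrt(-107)) = 1/(I*sqrt(107)) = -I*sqrt(107)/107 ≈ -0.096674*I)
s(d) = -I*sqrt(107)/(107*d) (s(d) = (-I*sqrt(107)/107)/d = -I*sqrt(107)/(107*d))
(100 + 12)**2/34746 + 22283/s(-171) = (100 + 12)**2/34746 + 22283/((-1/107*I*sqrt(107)/(-171))) = 112**2*(1/34746) + 22283/((-1/107*I*sqrt(107)*(-1/171))) = 12544*(1/34746) + 22283/((I*sqrt(107)/18297)) = 6272/17373 + 22283*(-171*I*sqrt(107)) = 6272/17373 - 3810393*I*sqrt(107)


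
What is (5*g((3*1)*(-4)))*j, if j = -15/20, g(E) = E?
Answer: 45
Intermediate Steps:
j = -¾ (j = -15*1/20 = -¾ ≈ -0.75000)
(5*g((3*1)*(-4)))*j = (5*((3*1)*(-4)))*(-¾) = (5*(3*(-4)))*(-¾) = (5*(-12))*(-¾) = -60*(-¾) = 45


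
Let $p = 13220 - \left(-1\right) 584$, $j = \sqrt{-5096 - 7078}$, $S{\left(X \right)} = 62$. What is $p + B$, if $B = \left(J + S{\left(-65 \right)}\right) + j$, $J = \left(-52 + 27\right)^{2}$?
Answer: $14491 + i \sqrt{12174} \approx 14491.0 + 110.34 i$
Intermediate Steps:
$J = 625$ ($J = \left(-25\right)^{2} = 625$)
$j = i \sqrt{12174}$ ($j = \sqrt{-12174} = i \sqrt{12174} \approx 110.34 i$)
$p = 13804$ ($p = 13220 - -584 = 13220 + 584 = 13804$)
$B = 687 + i \sqrt{12174}$ ($B = \left(625 + 62\right) + i \sqrt{12174} = 687 + i \sqrt{12174} \approx 687.0 + 110.34 i$)
$p + B = 13804 + \left(687 + i \sqrt{12174}\right) = 14491 + i \sqrt{12174}$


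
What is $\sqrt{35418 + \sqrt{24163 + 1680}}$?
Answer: $\sqrt{35418 + \sqrt{25843}} \approx 188.62$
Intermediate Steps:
$\sqrt{35418 + \sqrt{24163 + 1680}} = \sqrt{35418 + \sqrt{25843}}$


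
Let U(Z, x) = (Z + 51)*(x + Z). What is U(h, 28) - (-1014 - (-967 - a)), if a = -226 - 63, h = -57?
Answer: 510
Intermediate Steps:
U(Z, x) = (51 + Z)*(Z + x)
a = -289
U(h, 28) - (-1014 - (-967 - a)) = ((-57)² + 51*(-57) + 51*28 - 57*28) - (-1014 - (-967 - 1*(-289))) = (3249 - 2907 + 1428 - 1596) - (-1014 - (-967 + 289)) = 174 - (-1014 - 1*(-678)) = 174 - (-1014 + 678) = 174 - 1*(-336) = 174 + 336 = 510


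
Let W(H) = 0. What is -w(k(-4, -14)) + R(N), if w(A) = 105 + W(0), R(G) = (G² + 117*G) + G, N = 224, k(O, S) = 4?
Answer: 76503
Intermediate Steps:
R(G) = G² + 118*G
w(A) = 105 (w(A) = 105 + 0 = 105)
-w(k(-4, -14)) + R(N) = -1*105 + 224*(118 + 224) = -105 + 224*342 = -105 + 76608 = 76503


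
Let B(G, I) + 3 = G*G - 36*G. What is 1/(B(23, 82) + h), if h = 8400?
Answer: 1/8098 ≈ 0.00012349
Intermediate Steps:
B(G, I) = -3 + G**2 - 36*G (B(G, I) = -3 + (G*G - 36*G) = -3 + (G**2 - 36*G) = -3 + G**2 - 36*G)
1/(B(23, 82) + h) = 1/((-3 + 23**2 - 36*23) + 8400) = 1/((-3 + 529 - 828) + 8400) = 1/(-302 + 8400) = 1/8098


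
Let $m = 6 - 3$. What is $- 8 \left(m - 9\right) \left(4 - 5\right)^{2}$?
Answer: $48$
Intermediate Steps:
$m = 3$ ($m = 6 - 3 = 3$)
$- 8 \left(m - 9\right) \left(4 - 5\right)^{2} = - 8 \left(3 - 9\right) \left(4 - 5\right)^{2} = \left(-8\right) \left(-6\right) \left(-1\right)^{2} = 48 \cdot 1 = 48$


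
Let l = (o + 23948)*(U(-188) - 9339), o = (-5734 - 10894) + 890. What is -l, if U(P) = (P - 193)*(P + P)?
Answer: -1099458570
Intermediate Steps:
U(P) = 2*P*(-193 + P) (U(P) = (-193 + P)*(2*P) = 2*P*(-193 + P))
o = -15738 (o = -16628 + 890 = -15738)
l = 1099458570 (l = (-15738 + 23948)*(2*(-188)*(-193 - 188) - 9339) = 8210*(2*(-188)*(-381) - 9339) = 8210*(143256 - 9339) = 8210*133917 = 1099458570)
-l = -1*1099458570 = -1099458570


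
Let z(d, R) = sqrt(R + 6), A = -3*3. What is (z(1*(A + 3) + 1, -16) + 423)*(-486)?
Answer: -205578 - 486*I*sqrt(10) ≈ -2.0558e+5 - 1536.9*I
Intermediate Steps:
A = -9
z(d, R) = sqrt(6 + R)
(z(1*(A + 3) + 1, -16) + 423)*(-486) = (sqrt(6 - 16) + 423)*(-486) = (sqrt(-10) + 423)*(-486) = (I*sqrt(10) + 423)*(-486) = (423 + I*sqrt(10))*(-486) = -205578 - 486*I*sqrt(10)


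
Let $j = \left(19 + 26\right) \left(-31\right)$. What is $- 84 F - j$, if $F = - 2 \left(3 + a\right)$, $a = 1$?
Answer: $2067$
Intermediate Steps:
$F = -8$ ($F = - 2 \left(3 + 1\right) = \left(-2\right) 4 = -8$)
$j = -1395$ ($j = 45 \left(-31\right) = -1395$)
$- 84 F - j = \left(-84\right) \left(-8\right) - -1395 = 672 + 1395 = 2067$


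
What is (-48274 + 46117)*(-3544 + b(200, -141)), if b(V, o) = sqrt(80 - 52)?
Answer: 7644408 - 4314*sqrt(7) ≈ 7.6330e+6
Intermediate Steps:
b(V, o) = 2*sqrt(7) (b(V, o) = sqrt(28) = 2*sqrt(7))
(-48274 + 46117)*(-3544 + b(200, -141)) = (-48274 + 46117)*(-3544 + 2*sqrt(7)) = -2157*(-3544 + 2*sqrt(7)) = 7644408 - 4314*sqrt(7)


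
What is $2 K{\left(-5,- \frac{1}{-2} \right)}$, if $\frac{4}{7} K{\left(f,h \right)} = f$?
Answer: $- \frac{35}{2} \approx -17.5$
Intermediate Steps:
$K{\left(f,h \right)} = \frac{7 f}{4}$
$2 K{\left(-5,- \frac{1}{-2} \right)} = 2 \cdot \frac{7}{4} \left(-5\right) = 2 \left(- \frac{35}{4}\right) = - \frac{35}{2}$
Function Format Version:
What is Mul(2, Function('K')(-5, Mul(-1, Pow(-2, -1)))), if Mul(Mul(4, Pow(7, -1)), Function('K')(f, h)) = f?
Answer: Rational(-35, 2) ≈ -17.500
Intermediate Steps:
Function('K')(f, h) = Mul(Rational(7, 4), f)
Mul(2, Function('K')(-5, Mul(-1, Pow(-2, -1)))) = Mul(2, Mul(Rational(7, 4), -5)) = Mul(2, Rational(-35, 4)) = Rational(-35, 2)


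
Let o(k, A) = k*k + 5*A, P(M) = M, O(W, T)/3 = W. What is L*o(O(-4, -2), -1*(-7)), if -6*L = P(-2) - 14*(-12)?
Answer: -14857/3 ≈ -4952.3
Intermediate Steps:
O(W, T) = 3*W
L = -83/3 (L = -(-2 - 14*(-12))/6 = -(-2 + 168)/6 = -⅙*166 = -83/3 ≈ -27.667)
o(k, A) = k² + 5*A
L*o(O(-4, -2), -1*(-7)) = -83*((3*(-4))² + 5*(-1*(-7)))/3 = -83*((-12)² + 5*7)/3 = -83*(144 + 35)/3 = -83/3*179 = -14857/3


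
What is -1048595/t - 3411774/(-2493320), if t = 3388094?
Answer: 2236232033339/2111900633020 ≈ 1.0589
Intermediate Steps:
-1048595/t - 3411774/(-2493320) = -1048595/3388094 - 3411774/(-2493320) = -1048595*1/3388094 - 3411774*(-1/2493320) = -1048595/3388094 + 1705887/1246660 = 2236232033339/2111900633020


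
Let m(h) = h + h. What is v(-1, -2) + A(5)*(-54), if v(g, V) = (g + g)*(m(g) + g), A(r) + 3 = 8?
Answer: -264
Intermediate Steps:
m(h) = 2*h
A(r) = 5 (A(r) = -3 + 8 = 5)
v(g, V) = 6*g² (v(g, V) = (g + g)*(2*g + g) = (2*g)*(3*g) = 6*g²)
v(-1, -2) + A(5)*(-54) = 6*(-1)² + 5*(-54) = 6*1 - 270 = 6 - 270 = -264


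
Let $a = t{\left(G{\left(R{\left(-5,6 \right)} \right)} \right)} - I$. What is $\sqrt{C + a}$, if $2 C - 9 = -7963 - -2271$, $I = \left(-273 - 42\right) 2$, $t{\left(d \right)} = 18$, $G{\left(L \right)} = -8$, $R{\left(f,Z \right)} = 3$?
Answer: $\frac{i \sqrt{8774}}{2} \approx 46.835 i$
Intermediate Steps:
$I = -630$ ($I = \left(-273 - 42\right) 2 = \left(-315\right) 2 = -630$)
$C = - \frac{5683}{2}$ ($C = \frac{9}{2} + \frac{-7963 - -2271}{2} = \frac{9}{2} + \frac{-7963 + 2271}{2} = \frac{9}{2} + \frac{1}{2} \left(-5692\right) = \frac{9}{2} - 2846 = - \frac{5683}{2} \approx -2841.5$)
$a = 648$ ($a = 18 - -630 = 18 + 630 = 648$)
$\sqrt{C + a} = \sqrt{- \frac{5683}{2} + 648} = \sqrt{- \frac{4387}{2}} = \frac{i \sqrt{8774}}{2}$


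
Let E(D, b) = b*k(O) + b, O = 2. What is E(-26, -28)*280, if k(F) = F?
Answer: -23520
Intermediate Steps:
E(D, b) = 3*b (E(D, b) = b*2 + b = 2*b + b = 3*b)
E(-26, -28)*280 = (3*(-28))*280 = -84*280 = -23520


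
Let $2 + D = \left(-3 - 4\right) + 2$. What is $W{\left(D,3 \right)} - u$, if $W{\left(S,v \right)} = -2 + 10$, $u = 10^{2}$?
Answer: $-92$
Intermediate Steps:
$D = -7$ ($D = -2 + \left(\left(-3 - 4\right) + 2\right) = -2 + \left(-7 + 2\right) = -2 - 5 = -7$)
$u = 100$
$W{\left(S,v \right)} = 8$
$W{\left(D,3 \right)} - u = 8 - 100 = -92$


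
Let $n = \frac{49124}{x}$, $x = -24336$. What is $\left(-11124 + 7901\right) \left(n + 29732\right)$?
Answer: $- \frac{582967238161}{6084} \approx -9.582 \cdot 10^{7}$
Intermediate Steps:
$n = - \frac{12281}{6084}$ ($n = \frac{49124}{-24336} = 49124 \left(- \frac{1}{24336}\right) = - \frac{12281}{6084} \approx -2.0186$)
$\left(-11124 + 7901\right) \left(n + 29732\right) = \left(-11124 + 7901\right) \left(- \frac{12281}{6084} + 29732\right) = \left(-3223\right) \frac{180877207}{6084} = - \frac{582967238161}{6084}$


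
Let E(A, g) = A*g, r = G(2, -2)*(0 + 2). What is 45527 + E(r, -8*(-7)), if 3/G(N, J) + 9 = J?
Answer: 500461/11 ≈ 45496.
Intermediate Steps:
G(N, J) = 3/(-9 + J)
r = -6/11 (r = (3/(-9 - 2))*(0 + 2) = (3/(-11))*2 = (3*(-1/11))*2 = -3/11*2 = -6/11 ≈ -0.54545)
45527 + E(r, -8*(-7)) = 45527 - (-48)*(-7)/11 = 45527 - 6/11*56 = 45527 - 336/11 = 500461/11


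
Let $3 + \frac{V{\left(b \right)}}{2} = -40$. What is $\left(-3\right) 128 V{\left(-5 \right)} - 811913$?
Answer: $-778889$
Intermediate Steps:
$V{\left(b \right)} = -86$ ($V{\left(b \right)} = -6 + 2 \left(-40\right) = -6 - 80 = -86$)
$\left(-3\right) 128 V{\left(-5 \right)} - 811913 = \left(-3\right) 128 \left(-86\right) - 811913 = \left(-384\right) \left(-86\right) - 811913 = 33024 - 811913 = -778889$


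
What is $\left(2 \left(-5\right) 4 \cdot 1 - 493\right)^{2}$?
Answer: $284089$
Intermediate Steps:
$\left(2 \left(-5\right) 4 \cdot 1 - 493\right)^{2} = \left(\left(-10\right) 4 - 493\right)^{2} = \left(-40 - 493\right)^{2} = \left(-533\right)^{2} = 284089$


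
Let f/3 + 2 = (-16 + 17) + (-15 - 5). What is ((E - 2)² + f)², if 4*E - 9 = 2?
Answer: 998001/256 ≈ 3898.4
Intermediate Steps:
E = 11/4 (E = 9/4 + (¼)*2 = 9/4 + ½ = 11/4 ≈ 2.7500)
f = -63 (f = -6 + 3*((-16 + 17) + (-15 - 5)) = -6 + 3*(1 - 20) = -6 + 3*(-19) = -6 - 57 = -63)
((E - 2)² + f)² = ((11/4 - 2)² - 63)² = ((¾)² - 63)² = (9/16 - 63)² = (-999/16)² = 998001/256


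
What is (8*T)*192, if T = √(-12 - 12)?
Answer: 3072*I*√6 ≈ 7524.8*I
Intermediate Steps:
T = 2*I*√6 (T = √(-24) = 2*I*√6 ≈ 4.899*I)
(8*T)*192 = (8*(2*I*√6))*192 = (16*I*√6)*192 = 3072*I*√6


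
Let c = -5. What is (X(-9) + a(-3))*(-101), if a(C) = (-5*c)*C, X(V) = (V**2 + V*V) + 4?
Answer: -9191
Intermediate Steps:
X(V) = 4 + 2*V**2 (X(V) = (V**2 + V**2) + 4 = 2*V**2 + 4 = 4 + 2*V**2)
a(C) = 25*C (a(C) = (-5*(-5))*C = 25*C)
(X(-9) + a(-3))*(-101) = ((4 + 2*(-9)**2) + 25*(-3))*(-101) = ((4 + 2*81) - 75)*(-101) = ((4 + 162) - 75)*(-101) = (166 - 75)*(-101) = 91*(-101) = -9191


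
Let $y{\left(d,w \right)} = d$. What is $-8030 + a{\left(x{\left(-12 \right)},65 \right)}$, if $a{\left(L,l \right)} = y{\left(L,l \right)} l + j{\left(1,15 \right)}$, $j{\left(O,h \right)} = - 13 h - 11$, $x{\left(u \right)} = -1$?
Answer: $-8301$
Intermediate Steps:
$j{\left(O,h \right)} = -11 - 13 h$
$a{\left(L,l \right)} = -206 + L l$ ($a{\left(L,l \right)} = L l - 206 = -206 + L l$)
$-8030 + a{\left(x{\left(-12 \right)},65 \right)} = -8030 - 271 = -8301$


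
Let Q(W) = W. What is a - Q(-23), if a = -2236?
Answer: -2213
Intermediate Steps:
a - Q(-23) = -2236 - 1*(-23) = -2236 + 23 = -2213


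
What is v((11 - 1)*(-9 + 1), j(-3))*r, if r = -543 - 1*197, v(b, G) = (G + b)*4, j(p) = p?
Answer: 245680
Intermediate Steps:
v(b, G) = 4*G + 4*b
r = -740 (r = -543 - 197 = -740)
v((11 - 1)*(-9 + 1), j(-3))*r = (4*(-3) + 4*((11 - 1)*(-9 + 1)))*(-740) = (-12 + 4*(10*(-8)))*(-740) = (-12 + 4*(-80))*(-740) = (-12 - 320)*(-740) = -332*(-740) = 245680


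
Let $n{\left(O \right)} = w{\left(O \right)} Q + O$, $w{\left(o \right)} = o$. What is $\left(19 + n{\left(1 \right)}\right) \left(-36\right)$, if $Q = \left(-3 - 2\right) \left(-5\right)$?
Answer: $-1620$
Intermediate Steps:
$Q = 25$ ($Q = \left(-3 + \left(-2 + 0\right)\right) \left(-5\right) = \left(-3 - 2\right) \left(-5\right) = \left(-5\right) \left(-5\right) = 25$)
$n{\left(O \right)} = 26 O$ ($n{\left(O \right)} = O 25 + O = 25 O + O = 26 O$)
$\left(19 + n{\left(1 \right)}\right) \left(-36\right) = \left(19 + 26 \cdot 1\right) \left(-36\right) = \left(19 + 26\right) \left(-36\right) = 45 \left(-36\right) = -1620$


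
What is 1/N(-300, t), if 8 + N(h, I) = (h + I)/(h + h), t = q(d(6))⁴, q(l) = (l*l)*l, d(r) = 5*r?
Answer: -2/1771470000000015 ≈ -1.1290e-15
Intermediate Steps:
q(l) = l³ (q(l) = l²*l = l³)
t = 531441000000000000 (t = ((5*6)³)⁴ = (30³)⁴ = 27000⁴ = 531441000000000000)
N(h, I) = -8 + (I + h)/(2*h) (N(h, I) = -8 + (h + I)/(h + h) = -8 + (I + h)/((2*h)) = -8 + (I + h)*(1/(2*h)) = -8 + (I + h)/(2*h))
1/N(-300, t) = 1/((½)*(531441000000000000 - 15*(-300))/(-300)) = 1/((½)*(-1/300)*(531441000000000000 + 4500)) = 1/((½)*(-1/300)*531441000000004500) = 1/(-1771470000000015/2) = -2/1771470000000015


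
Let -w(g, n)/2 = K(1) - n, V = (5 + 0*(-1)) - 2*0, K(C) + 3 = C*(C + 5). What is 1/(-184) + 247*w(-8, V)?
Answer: 181791/184 ≈ 987.99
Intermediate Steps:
K(C) = -3 + C*(5 + C) (K(C) = -3 + C*(C + 5) = -3 + C*(5 + C))
V = 5 (V = (5 + 0) + 0 = 5 + 0 = 5)
w(g, n) = -6 + 2*n (w(g, n) = -2*((-3 + 1² + 5*1) - n) = -2*((-3 + 1 + 5) - n) = -2*(3 - n) = -6 + 2*n)
1/(-184) + 247*w(-8, V) = 1/(-184) + 247*(-6 + 2*5) = -1/184 + 247*(-6 + 10) = -1/184 + 247*4 = -1/184 + 988 = 181791/184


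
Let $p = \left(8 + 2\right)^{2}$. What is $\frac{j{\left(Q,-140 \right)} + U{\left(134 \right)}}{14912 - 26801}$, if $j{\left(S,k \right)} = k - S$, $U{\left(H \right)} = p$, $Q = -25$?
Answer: $\frac{5}{3963} \approx 0.0012617$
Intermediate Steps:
$p = 100$ ($p = 10^{2} = 100$)
$U{\left(H \right)} = 100$
$\frac{j{\left(Q,-140 \right)} + U{\left(134 \right)}}{14912 - 26801} = \frac{\left(-140 - -25\right) + 100}{14912 - 26801} = \frac{\left(-140 + 25\right) + 100}{-11889} = \left(-115 + 100\right) \left(- \frac{1}{11889}\right) = \left(-15\right) \left(- \frac{1}{11889}\right) = \frac{5}{3963}$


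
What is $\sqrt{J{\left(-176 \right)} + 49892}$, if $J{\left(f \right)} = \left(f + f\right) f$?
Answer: $2 \sqrt{27961} \approx 334.43$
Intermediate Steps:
$J{\left(f \right)} = 2 f^{2}$ ($J{\left(f \right)} = 2 f f = 2 f^{2}$)
$\sqrt{J{\left(-176 \right)} + 49892} = \sqrt{2 \left(-176\right)^{2} + 49892} = \sqrt{2 \cdot 30976 + 49892} = \sqrt{61952 + 49892} = \sqrt{111844} = 2 \sqrt{27961}$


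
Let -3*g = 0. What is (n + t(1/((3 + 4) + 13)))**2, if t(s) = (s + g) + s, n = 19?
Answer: 36481/100 ≈ 364.81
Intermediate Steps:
g = 0 (g = -1/3*0 = 0)
t(s) = 2*s (t(s) = (s + 0) + s = s + s = 2*s)
(n + t(1/((3 + 4) + 13)))**2 = (19 + 2/((3 + 4) + 13))**2 = (19 + 2/(7 + 13))**2 = (19 + 2/20)**2 = (19 + 2*(1/20))**2 = (19 + 1/10)**2 = (191/10)**2 = 36481/100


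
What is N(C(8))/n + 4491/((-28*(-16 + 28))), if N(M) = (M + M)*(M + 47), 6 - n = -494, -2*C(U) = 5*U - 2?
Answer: -216917/14000 ≈ -15.494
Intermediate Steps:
C(U) = 1 - 5*U/2 (C(U) = -(5*U - 2)/2 = -(-2 + 5*U)/2 = 1 - 5*U/2)
n = 500 (n = 6 - 1*(-494) = 6 + 494 = 500)
N(M) = 2*M*(47 + M) (N(M) = (2*M)*(47 + M) = 2*M*(47 + M))
N(C(8))/n + 4491/((-28*(-16 + 28))) = (2*(1 - 5/2*8)*(47 + (1 - 5/2*8)))/500 + 4491/((-28*(-16 + 28))) = (2*(1 - 20)*(47 + (1 - 20)))*(1/500) + 4491/((-28*12)) = (2*(-19)*(47 - 19))*(1/500) + 4491/(-336) = (2*(-19)*28)*(1/500) + 4491*(-1/336) = -1064*1/500 - 1497/112 = -266/125 - 1497/112 = -216917/14000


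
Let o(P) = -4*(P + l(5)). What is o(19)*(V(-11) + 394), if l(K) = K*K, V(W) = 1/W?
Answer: -69328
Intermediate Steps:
l(K) = K**2
o(P) = -100 - 4*P (o(P) = -4*(P + 5**2) = -4*(P + 25) = -4*(25 + P) = -100 - 4*P)
o(19)*(V(-11) + 394) = (-100 - 4*19)*(1/(-11) + 394) = (-100 - 76)*(-1/11 + 394) = -176*4333/11 = -69328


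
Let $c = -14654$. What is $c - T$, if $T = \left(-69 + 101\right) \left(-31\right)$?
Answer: $-13662$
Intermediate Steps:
$T = -992$ ($T = 32 \left(-31\right) = -992$)
$c - T = -14654 - -992 = -14654 + 992 = -13662$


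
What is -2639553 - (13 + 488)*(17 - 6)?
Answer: -2645064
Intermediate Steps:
-2639553 - (13 + 488)*(17 - 6) = -2639553 - 501*11 = -2639553 - 1*5511 = -2639553 - 5511 = -2645064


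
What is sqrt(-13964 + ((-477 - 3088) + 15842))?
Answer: I*sqrt(1687) ≈ 41.073*I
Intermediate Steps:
sqrt(-13964 + ((-477 - 3088) + 15842)) = sqrt(-13964 + (-3565 + 15842)) = sqrt(-13964 + 12277) = sqrt(-1687) = I*sqrt(1687)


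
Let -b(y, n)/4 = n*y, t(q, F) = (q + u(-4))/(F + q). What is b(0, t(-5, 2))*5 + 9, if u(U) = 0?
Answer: 9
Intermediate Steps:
t(q, F) = q/(F + q) (t(q, F) = (q + 0)/(F + q) = q/(F + q))
b(y, n) = -4*n*y
b(0, t(-5, 2))*5 + 9 = -4*(-5/(2 - 5))*0*5 + 9 = -4*(-5/(-3))*0*5 + 9 = -4*(-5*(-⅓))*0*5 + 9 = -4*5/3*0*5 + 9 = 0*5 + 9 = 0 + 9 = 9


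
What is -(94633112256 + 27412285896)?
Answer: -122045398152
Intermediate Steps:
-(94633112256 + 27412285896) = -154696/(1/(482515 + (129221 + 177201))) = -154696/(1/(482515 + 306422)) = -154696/(1/788937) = -154696/1/788937 = -154696*788937 = -122045398152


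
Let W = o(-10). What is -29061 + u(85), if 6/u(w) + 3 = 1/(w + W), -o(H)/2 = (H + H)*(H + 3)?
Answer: -8515458/293 ≈ -29063.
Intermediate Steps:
o(H) = -4*H*(3 + H) (o(H) = -2*(H + H)*(H + 3) = -2*2*H*(3 + H) = -4*H*(3 + H))
W = -280 (W = -4*(-10)*(3 - 10) = -4*(-10)*(-7) = -280)
u(w) = 6/(-3 + 1/(-280 + w)) (u(w) = 6/(-3 + 1/(w - 280)) = 6/(-3 + 1/(-280 + w)))
-29061 + u(85) = -29061 + 6*(280 - 1*85)/(-841 + 3*85) = -29061 + 6*(280 - 85)/(-841 + 255) = -29061 + 6*195/(-586) = -29061 + 6*(-1/586)*195 = -29061 - 585/293 = -8515458/293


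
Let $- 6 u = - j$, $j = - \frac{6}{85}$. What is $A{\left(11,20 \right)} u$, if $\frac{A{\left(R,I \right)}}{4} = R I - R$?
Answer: $- \frac{836}{85} \approx -9.8353$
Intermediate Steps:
$A{\left(R,I \right)} = - 4 R + 4 I R$ ($A{\left(R,I \right)} = 4 \left(R I - R\right) = 4 \left(I R - R\right) = 4 \left(- R + I R\right) = - 4 R + 4 I R$)
$j = - \frac{6}{85}$ ($j = \left(-6\right) \frac{1}{85} = - \frac{6}{85} \approx -0.070588$)
$u = - \frac{1}{85}$ ($u = - \frac{\left(-1\right) \left(- \frac{6}{85}\right)}{6} = \left(- \frac{1}{6}\right) \frac{6}{85} = - \frac{1}{85} \approx -0.011765$)
$A{\left(11,20 \right)} u = 4 \cdot 11 \left(-1 + 20\right) \left(- \frac{1}{85}\right) = 4 \cdot 11 \cdot 19 \left(- \frac{1}{85}\right) = 836 \left(- \frac{1}{85}\right) = - \frac{836}{85}$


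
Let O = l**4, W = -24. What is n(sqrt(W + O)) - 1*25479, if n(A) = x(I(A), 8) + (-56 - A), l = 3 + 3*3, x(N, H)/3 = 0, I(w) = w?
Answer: -25535 - 2*sqrt(5178) ≈ -25679.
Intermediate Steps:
x(N, H) = 0 (x(N, H) = 3*0 = 0)
l = 12 (l = 3 + 9 = 12)
O = 20736 (O = 12**4 = 20736)
n(A) = -56 - A (n(A) = 0 + (-56 - A) = -56 - A)
n(sqrt(W + O)) - 1*25479 = (-56 - sqrt(-24 + 20736)) - 1*25479 = (-56 - sqrt(20712)) - 25479 = (-56 - 2*sqrt(5178)) - 25479 = -25535 - 2*sqrt(5178)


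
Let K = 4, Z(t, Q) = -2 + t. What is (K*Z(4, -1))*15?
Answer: 120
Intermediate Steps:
(K*Z(4, -1))*15 = (4*(-2 + 4))*15 = (4*2)*15 = 8*15 = 120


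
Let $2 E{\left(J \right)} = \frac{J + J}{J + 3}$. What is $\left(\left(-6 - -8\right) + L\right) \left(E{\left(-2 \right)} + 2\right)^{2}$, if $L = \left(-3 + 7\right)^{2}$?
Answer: $0$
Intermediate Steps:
$E{\left(J \right)} = \frac{J}{3 + J}$ ($E{\left(J \right)} = \frac{\left(J + J\right) \frac{1}{J + 3}}{2} = \frac{2 J \frac{1}{3 + J}}{2} = \frac{J}{3 + J}$)
$L = 16$ ($L = 4^{2} = 16$)
$\left(\left(-6 - -8\right) + L\right) \left(E{\left(-2 \right)} + 2\right)^{2} = \left(\left(-6 - -8\right) + 16\right) \left(- \frac{2}{3 - 2} + 2\right)^{2} = \left(\left(-6 + 8\right) + 16\right) \left(- \frac{2}{1} + 2\right)^{2} = \left(2 + 16\right) \left(\left(-2\right) 1 + 2\right)^{2} = 18 \left(-2 + 2\right)^{2} = 18 \cdot 0^{2} = 18 \cdot 0 = 0$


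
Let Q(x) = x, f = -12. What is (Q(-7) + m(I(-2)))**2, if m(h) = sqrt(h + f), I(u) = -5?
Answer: (7 - I*sqrt(17))**2 ≈ 32.0 - 57.723*I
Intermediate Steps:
m(h) = sqrt(-12 + h) (m(h) = sqrt(h - 12) = sqrt(-12 + h))
(Q(-7) + m(I(-2)))**2 = (-7 + sqrt(-12 - 5))**2 = (-7 + sqrt(-17))**2 = (-7 + I*sqrt(17))**2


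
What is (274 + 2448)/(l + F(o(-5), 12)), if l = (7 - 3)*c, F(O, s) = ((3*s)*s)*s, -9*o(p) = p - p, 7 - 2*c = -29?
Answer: 1361/2628 ≈ 0.51788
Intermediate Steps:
c = 18 (c = 7/2 - 1/2*(-29) = 7/2 + 29/2 = 18)
o(p) = 0 (o(p) = -(p - p)/9 = -1/9*0 = 0)
F(O, s) = 3*s**3 (F(O, s) = (3*s**2)*s = 3*s**3)
l = 72 (l = (7 - 3)*18 = 4*18 = 72)
(274 + 2448)/(l + F(o(-5), 12)) = (274 + 2448)/(72 + 3*12**3) = 2722/(72 + 3*1728) = 2722/(72 + 5184) = 2722/5256 = 2722*(1/5256) = 1361/2628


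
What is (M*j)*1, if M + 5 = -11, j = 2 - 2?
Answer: 0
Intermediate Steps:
j = 0
M = -16 (M = -5 - 11 = -16)
(M*j)*1 = -16*0*1 = 0*1 = 0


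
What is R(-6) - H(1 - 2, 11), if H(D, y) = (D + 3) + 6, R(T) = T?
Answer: -14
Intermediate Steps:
H(D, y) = 9 + D (H(D, y) = (3 + D) + 6 = 9 + D)
R(-6) - H(1 - 2, 11) = -6 - (9 + (1 - 2)) = -6 - (9 - 1) = -6 - 1*8 = -6 - 8 = -14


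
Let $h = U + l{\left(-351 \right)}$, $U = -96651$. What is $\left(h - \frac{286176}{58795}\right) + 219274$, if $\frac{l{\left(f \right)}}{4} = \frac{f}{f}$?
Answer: $\frac{655415299}{5345} \approx 1.2262 \cdot 10^{5}$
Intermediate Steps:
$l{\left(f \right)} = 4$ ($l{\left(f \right)} = 4 \frac{f}{f} = 4 \cdot 1 = 4$)
$h = -96647$ ($h = -96651 + 4 = -96647$)
$\left(h - \frac{286176}{58795}\right) + 219274 = \left(-96647 - \frac{286176}{58795}\right) + 219274 = \left(-96647 - \frac{26016}{5345}\right) + 219274 = - \frac{516604231}{5345} + 219274 = \frac{655415299}{5345}$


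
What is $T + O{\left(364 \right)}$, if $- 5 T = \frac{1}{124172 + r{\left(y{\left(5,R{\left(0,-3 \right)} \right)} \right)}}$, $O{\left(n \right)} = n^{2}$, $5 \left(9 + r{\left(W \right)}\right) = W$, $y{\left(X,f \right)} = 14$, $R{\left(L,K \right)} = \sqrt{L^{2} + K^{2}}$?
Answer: $\frac{82257359183}{620829} \approx 1.325 \cdot 10^{5}$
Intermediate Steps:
$R{\left(L,K \right)} = \sqrt{K^{2} + L^{2}}$
$r{\left(W \right)} = -9 + \frac{W}{5}$
$T = - \frac{1}{620829}$ ($T = - \frac{1}{5 \left(124172 + \left(-9 + \frac{1}{5} \cdot 14\right)\right)} = - \frac{1}{5 \left(124172 + \left(-9 + \frac{14}{5}\right)\right)} = - \frac{1}{5 \left(124172 - \frac{31}{5}\right)} = - \frac{1}{5 \cdot \frac{620829}{5}} = \left(- \frac{1}{5}\right) \frac{5}{620829} = - \frac{1}{620829} \approx -1.6107 \cdot 10^{-6}$)
$T + O{\left(364 \right)} = - \frac{1}{620829} + 364^{2} = - \frac{1}{620829} + 132496 = \frac{82257359183}{620829}$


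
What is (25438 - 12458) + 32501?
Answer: 45481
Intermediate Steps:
(25438 - 12458) + 32501 = 12980 + 32501 = 45481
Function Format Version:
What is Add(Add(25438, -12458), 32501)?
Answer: 45481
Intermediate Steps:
Add(Add(25438, -12458), 32501) = Add(12980, 32501) = 45481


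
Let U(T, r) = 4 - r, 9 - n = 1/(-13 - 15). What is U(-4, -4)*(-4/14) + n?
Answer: 27/4 ≈ 6.7500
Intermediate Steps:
n = 253/28 (n = 9 - 1/(-13 - 15) = 9 - 1/(-28) = 9 - 1*(-1/28) = 9 + 1/28 = 253/28 ≈ 9.0357)
U(-4, -4)*(-4/14) + n = (4 - 1*(-4))*(-4/14) + 253/28 = (4 + 4)*(-4*1/14) + 253/28 = 8*(-2/7) + 253/28 = -16/7 + 253/28 = 27/4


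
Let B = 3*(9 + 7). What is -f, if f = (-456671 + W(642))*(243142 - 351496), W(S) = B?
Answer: -49476928542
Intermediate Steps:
B = 48 (B = 3*16 = 48)
W(S) = 48
f = 49476928542 (f = (-456671 + 48)*(243142 - 351496) = -456623*(-108354) = 49476928542)
-f = -1*49476928542 = -49476928542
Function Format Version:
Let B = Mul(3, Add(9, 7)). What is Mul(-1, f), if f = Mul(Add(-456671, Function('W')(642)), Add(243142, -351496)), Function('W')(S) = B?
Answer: -49476928542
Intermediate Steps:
B = 48 (B = Mul(3, 16) = 48)
Function('W')(S) = 48
f = 49476928542 (f = Mul(Add(-456671, 48), Add(243142, -351496)) = Mul(-456623, -108354) = 49476928542)
Mul(-1, f) = Mul(-1, 49476928542) = -49476928542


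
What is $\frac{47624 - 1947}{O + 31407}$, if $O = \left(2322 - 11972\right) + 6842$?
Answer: $\frac{45677}{28599} \approx 1.5972$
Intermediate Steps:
$O = -2808$ ($O = -9650 + 6842 = -2808$)
$\frac{47624 - 1947}{O + 31407} = \frac{47624 - 1947}{-2808 + 31407} = \frac{45677}{28599}$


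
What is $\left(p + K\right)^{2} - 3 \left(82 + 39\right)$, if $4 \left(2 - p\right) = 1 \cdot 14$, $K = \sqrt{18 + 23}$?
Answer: $- \frac{1279}{4} - 3 \sqrt{41} \approx -338.96$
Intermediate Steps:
$K = \sqrt{41} \approx 6.4031$
$p = - \frac{3}{2}$ ($p = 2 - \frac{1 \cdot 14}{4} = 2 - \frac{7}{2} = - \frac{3}{2} \approx -1.5$)
$\left(p + K\right)^{2} - 3 \left(82 + 39\right) = \left(- \frac{3}{2} + \sqrt{41}\right)^{2} - 3 \left(82 + 39\right) = \left(- \frac{3}{2} + \sqrt{41}\right)^{2} - 363 = -363 + \left(- \frac{3}{2} + \sqrt{41}\right)^{2}$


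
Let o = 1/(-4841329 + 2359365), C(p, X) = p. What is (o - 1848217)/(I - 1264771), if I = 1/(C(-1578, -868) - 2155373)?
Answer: 9894383008318821739/6770919589970368008 ≈ 1.4613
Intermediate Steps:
o = -1/2481964 (o = 1/(-2481964) = -1/2481964 ≈ -4.0291e-7)
I = -1/2156951 (I = 1/(-1578 - 2155373) = 1/(-2156951) = -1/2156951 ≈ -4.6362e-7)
(o - 1848217)/(I - 1264771) = (-1/2481964 - 1848217)/(-1/2156951 - 1264771) = -4587208058189/(2481964*(-2728049073222/2156951)) = -4587208058189/2481964*(-2156951/2728049073222) = 9894383008318821739/6770919589970368008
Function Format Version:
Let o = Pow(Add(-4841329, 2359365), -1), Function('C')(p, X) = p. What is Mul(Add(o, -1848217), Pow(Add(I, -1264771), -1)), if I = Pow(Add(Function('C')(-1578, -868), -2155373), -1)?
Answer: Rational(9894383008318821739, 6770919589970368008) ≈ 1.4613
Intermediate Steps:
o = Rational(-1, 2481964) (o = Pow(-2481964, -1) = Rational(-1, 2481964) ≈ -4.0291e-7)
I = Rational(-1, 2156951) (I = Pow(Add(-1578, -2155373), -1) = Pow(-2156951, -1) = Rational(-1, 2156951) ≈ -4.6362e-7)
Mul(Add(o, -1848217), Pow(Add(I, -1264771), -1)) = Mul(Add(Rational(-1, 2481964), -1848217), Pow(Add(Rational(-1, 2156951), -1264771), -1)) = Mul(Rational(-4587208058189, 2481964), Pow(Rational(-2728049073222, 2156951), -1)) = Mul(Rational(-4587208058189, 2481964), Rational(-2156951, 2728049073222)) = Rational(9894383008318821739, 6770919589970368008)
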